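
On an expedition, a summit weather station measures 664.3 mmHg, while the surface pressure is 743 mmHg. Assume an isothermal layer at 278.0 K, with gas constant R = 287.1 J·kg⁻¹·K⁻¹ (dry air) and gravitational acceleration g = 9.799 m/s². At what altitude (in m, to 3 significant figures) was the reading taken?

Scale height: H = RT/g = 287.1 × 278.0 / 9.799 = 8145.1 m.
Invert the barometric formula: z = H ln(P₀/P).
P₀/P = 743/664.3 = 1.1185; ln(1.1185) = 0.11199.
z = 8145.1 × 0.11199 = 912.17 m.

z ≈ 912 m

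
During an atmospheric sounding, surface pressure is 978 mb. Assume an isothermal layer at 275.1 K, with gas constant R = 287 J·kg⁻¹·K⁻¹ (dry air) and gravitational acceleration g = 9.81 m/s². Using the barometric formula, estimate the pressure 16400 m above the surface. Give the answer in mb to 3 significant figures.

Scale height: H = RT/g = 287 × 275.1 / 9.81 = 8048.3 m.
Barometric formula: P = P₀ exp(−z/H).
z/H = 16400/8048.3 = 2.0377; exp(−2.0377) = 0.13033.
P = 978 × 0.13033 = 127.46 mb.

P ≈ 127 mb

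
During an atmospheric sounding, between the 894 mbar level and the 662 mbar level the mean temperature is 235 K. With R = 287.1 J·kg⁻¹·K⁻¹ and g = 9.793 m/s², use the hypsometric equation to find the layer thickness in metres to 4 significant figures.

Δz ≈ 2070 m

Hypsometric equation: Δz = (R T̄/g) ln(P₁/P₂).
R T̄/g = 287.1 × 235 / 9.793 = 6889.5 m.
ln(894/662) = ln(1.3505) = 0.30047.
Δz = 6889.5 × 0.30047 = 2070.1 m.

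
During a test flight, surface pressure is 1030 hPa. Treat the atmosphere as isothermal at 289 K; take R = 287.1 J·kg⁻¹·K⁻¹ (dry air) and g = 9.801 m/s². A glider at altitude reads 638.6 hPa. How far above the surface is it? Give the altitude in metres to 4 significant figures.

z ≈ 4047 m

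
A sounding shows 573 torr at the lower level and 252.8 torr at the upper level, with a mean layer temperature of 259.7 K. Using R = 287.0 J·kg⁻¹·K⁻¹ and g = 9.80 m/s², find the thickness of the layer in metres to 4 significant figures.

Hypsometric equation: Δz = (R T̄/g) ln(P₁/P₂).
R T̄/g = 287.0 × 259.7 / 9.80 = 7605.5 m.
ln(573/252.8) = ln(2.2666) = 0.81828.
Δz = 7605.5 × 0.81828 = 6223.4 m.

Δz ≈ 6223 m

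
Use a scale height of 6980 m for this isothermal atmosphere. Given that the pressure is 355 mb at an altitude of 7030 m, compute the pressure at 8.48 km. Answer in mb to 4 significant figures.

Between two levels, P₂ = P₁ exp(−Δz/H) with Δz = z₂ − z₁.
Δz = 8480.0 − 7030.0 = 1450.0 m; Δz/H = 1450.0/6980.0 = 0.20774.
P₂ = 355 × exp(−0.20774) = 355 × 0.81242 = 288.41 mb.

P ≈ 288.4 mb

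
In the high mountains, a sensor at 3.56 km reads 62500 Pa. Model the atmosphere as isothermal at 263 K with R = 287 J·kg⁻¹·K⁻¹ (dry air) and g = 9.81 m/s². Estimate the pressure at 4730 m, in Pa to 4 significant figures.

Scale height: H = RT/g = 287 × 263 / 9.81 = 7694.3 m.
Between two levels, P₂ = P₁ exp(−Δz/H) with Δz = z₂ − z₁.
Δz = 4730.0 − 3560.0 = 1170.0 m; Δz/H = 1170.0/7694.3 = 0.15206.
P₂ = 62500 × exp(−0.15206) = 62500 × 0.85894 = 53684 Pa.

P ≈ 53680 Pa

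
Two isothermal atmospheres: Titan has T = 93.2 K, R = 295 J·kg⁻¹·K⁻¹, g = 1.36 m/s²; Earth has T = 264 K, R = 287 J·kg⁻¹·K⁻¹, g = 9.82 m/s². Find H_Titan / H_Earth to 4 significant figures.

H_Titan/H_Earth ≈ 2.620

H = RT/g for each body.
H_Titan = 295 × 93.2 / 1.36 = 20216 m.
H_Earth = 287 × 264 / 9.82 = 7715.7 m.
H_Titan/H_Earth = 20216/7715.7 = 2.6201.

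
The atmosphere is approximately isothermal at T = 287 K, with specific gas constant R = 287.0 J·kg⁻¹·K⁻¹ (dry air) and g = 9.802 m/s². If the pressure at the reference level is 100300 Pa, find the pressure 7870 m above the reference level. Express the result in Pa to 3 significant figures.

Scale height: H = RT/g = 287.0 × 287 / 9.802 = 8403.3 m.
Barometric formula: P = P₀ exp(−z/H).
z/H = 7870.0/8403.3 = 0.93654; exp(−0.93654) = 0.39198.
P = 100300 × 0.39198 = 39316 Pa.

P ≈ 39300 Pa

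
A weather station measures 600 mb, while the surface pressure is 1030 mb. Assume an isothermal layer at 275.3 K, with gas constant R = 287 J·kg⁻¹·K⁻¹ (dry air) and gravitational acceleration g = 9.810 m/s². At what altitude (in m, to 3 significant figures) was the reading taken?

Scale height: H = RT/g = 287 × 275.3 / 9.810 = 8054.1 m.
Invert the barometric formula: z = H ln(P₀/P).
P₀/P = 1030/600 = 1.7167; ln(1.7167) = 0.54040.
z = 8054.1 × 0.54040 = 4352.4 m.

z ≈ 4350 m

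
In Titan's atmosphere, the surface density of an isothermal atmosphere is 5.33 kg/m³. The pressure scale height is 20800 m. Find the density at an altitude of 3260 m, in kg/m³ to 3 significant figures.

In an isothermal atmosphere, density decays like pressure: ρ = ρ₀ exp(−z/H).
z/H = 3260.0/20800 = 0.15673; exp(−0.15673) = 0.85493.
ρ = 5.33 × 0.85493 = 4.5568 kg/m³.

ρ ≈ 4.56 kg/m³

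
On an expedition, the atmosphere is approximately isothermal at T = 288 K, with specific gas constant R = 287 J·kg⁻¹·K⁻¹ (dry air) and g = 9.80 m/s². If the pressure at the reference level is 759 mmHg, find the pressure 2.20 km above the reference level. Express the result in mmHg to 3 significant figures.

Scale height: H = RT/g = 287 × 288 / 9.80 = 8434.3 m.
Barometric formula: P = P₀ exp(−z/H).
z/H = 2200.0/8434.3 = 0.26084; exp(−0.26084) = 0.77040.
P = 759 × 0.77040 = 584.73 mmHg.

P ≈ 585 mmHg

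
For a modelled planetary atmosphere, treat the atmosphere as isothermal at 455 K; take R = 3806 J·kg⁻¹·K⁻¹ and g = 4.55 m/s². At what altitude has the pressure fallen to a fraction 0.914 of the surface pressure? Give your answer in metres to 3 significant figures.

z ≈ 34200 m

Scale height: H = RT/g = 3806 × 455 / 4.55 = 380600 m.
Set P/P₀ = exp(−z/H) = 0.914, so z = −H ln(0.914).
−ln(0.914) = 0.089925; z = 380600 × 0.089925 = 34225 m.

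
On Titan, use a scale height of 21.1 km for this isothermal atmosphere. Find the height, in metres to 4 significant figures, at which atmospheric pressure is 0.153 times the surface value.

Set P/P₀ = exp(−z/H) = 0.153, so z = −H ln(0.153).
−ln(0.153) = 1.8773; z = 21100 × 1.8773 = 39611 m.

z ≈ 39610 m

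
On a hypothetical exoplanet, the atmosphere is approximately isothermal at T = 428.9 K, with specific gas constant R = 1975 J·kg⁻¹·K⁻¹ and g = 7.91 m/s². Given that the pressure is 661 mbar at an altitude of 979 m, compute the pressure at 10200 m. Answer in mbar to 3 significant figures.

Scale height: H = RT/g = 1975 × 428.9 / 7.91 = 107090 m.
Between two levels, P₂ = P₁ exp(−Δz/H) with Δz = z₂ − z₁.
Δz = 10200 − 979.00 = 9221.0 m; Δz/H = 9221.0/107090 = 0.086105.
P₂ = 661 × exp(−0.086105) = 661 × 0.91750 = 606.47 mbar.

P ≈ 606 mbar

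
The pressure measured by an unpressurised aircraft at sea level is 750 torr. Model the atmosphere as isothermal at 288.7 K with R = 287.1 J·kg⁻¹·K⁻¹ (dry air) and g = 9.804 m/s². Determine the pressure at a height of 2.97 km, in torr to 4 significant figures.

P ≈ 527.8 torr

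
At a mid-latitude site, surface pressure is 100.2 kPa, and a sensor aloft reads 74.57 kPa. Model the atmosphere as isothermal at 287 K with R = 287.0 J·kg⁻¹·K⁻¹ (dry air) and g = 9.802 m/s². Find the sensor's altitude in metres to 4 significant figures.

Scale height: H = RT/g = 287.0 × 287 / 9.802 = 8403.3 m.
Invert the barometric formula: z = H ln(P₀/P).
P₀/P = 100.2/74.57 = 1.3437; ln(1.3437) = 0.29543.
z = 8403.3 × 0.29543 = 2482.6 m.

z ≈ 2483 m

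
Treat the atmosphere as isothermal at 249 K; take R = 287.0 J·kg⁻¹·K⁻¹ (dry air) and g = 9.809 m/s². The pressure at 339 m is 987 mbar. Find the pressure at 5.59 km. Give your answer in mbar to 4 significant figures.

Scale height: H = RT/g = 287.0 × 249 / 9.809 = 7285.5 m.
Between two levels, P₂ = P₁ exp(−Δz/H) with Δz = z₂ − z₁.
Δz = 5590.0 − 339.00 = 5251.0 m; Δz/H = 5251.0/7285.5 = 0.72075.
P₂ = 987 × exp(−0.72075) = 987 × 0.48639 = 480.07 mbar.

P ≈ 480.1 mbar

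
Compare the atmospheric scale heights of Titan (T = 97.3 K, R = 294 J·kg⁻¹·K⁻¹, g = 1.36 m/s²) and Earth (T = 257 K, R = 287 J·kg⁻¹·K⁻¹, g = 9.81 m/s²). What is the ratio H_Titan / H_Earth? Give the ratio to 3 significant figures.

H = RT/g for each body.
H_Titan = 294 × 97.3 / 1.36 = 21034 m.
H_Earth = 287 × 257 / 9.81 = 7518.8 m.
H_Titan/H_Earth = 21034/7518.8 = 2.7975.

H_Titan/H_Earth ≈ 2.80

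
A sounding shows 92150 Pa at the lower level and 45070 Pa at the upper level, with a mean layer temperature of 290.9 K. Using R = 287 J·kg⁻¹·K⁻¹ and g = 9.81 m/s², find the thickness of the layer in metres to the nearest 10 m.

Δz ≈ 6090 m

Hypsometric equation: Δz = (R T̄/g) ln(P₁/P₂).
R T̄/g = 287 × 290.9 / 9.81 = 8510.5 m.
ln(92150/45070) = ln(2.0446) = 0.71520.
Δz = 8510.5 × 0.71520 = 6086.7 m.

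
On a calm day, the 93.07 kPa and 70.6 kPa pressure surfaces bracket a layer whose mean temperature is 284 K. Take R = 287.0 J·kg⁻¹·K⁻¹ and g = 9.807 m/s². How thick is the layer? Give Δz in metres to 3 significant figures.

Hypsometric equation: Δz = (R T̄/g) ln(P₁/P₂).
R T̄/g = 287.0 × 284 / 9.807 = 8311.2 m.
ln(93.07/70.6) = ln(1.3183) = 0.27634.
Δz = 8311.2 × 0.27634 = 2296.7 m.

Δz ≈ 2300 m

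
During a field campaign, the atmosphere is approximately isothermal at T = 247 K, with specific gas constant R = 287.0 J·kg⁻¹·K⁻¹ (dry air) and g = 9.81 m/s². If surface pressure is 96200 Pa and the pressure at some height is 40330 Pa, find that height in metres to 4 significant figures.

z ≈ 6282 m

Scale height: H = RT/g = 287.0 × 247 / 9.81 = 7226.2 m.
Invert the barometric formula: z = H ln(P₀/P).
P₀/P = 96200/40330 = 2.3853; ln(2.3853) = 0.86932.
z = 7226.2 × 0.86932 = 6281.9 m.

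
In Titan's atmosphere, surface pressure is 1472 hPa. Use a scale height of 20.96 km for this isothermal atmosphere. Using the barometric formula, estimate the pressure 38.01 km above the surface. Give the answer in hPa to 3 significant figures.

P ≈ 240 hPa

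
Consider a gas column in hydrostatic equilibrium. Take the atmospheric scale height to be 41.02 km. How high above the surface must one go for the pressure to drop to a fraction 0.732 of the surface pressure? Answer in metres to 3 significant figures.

z ≈ 12800 m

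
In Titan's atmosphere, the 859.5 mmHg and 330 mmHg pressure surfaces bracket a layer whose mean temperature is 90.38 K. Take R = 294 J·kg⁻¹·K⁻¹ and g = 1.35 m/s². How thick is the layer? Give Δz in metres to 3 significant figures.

Δz ≈ 18800 m

Hypsometric equation: Δz = (R T̄/g) ln(P₁/P₂).
R T̄/g = 294 × 90.38 / 1.35 = 19683 m.
ln(859.5/330) = ln(2.6045) = 0.95724.
Δz = 19683 × 0.95724 = 18841 m.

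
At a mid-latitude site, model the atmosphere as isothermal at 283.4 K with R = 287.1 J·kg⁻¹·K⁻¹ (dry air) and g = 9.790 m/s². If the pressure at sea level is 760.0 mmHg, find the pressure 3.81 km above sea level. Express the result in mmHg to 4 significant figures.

Scale height: H = RT/g = 287.1 × 283.4 / 9.790 = 8310.9 m.
Barometric formula: P = P₀ exp(−z/H).
z/H = 3810.0/8310.9 = 0.45843; exp(−0.45843) = 0.63228.
P = 760.0 × 0.63228 = 480.53 mmHg.

P ≈ 480.5 mmHg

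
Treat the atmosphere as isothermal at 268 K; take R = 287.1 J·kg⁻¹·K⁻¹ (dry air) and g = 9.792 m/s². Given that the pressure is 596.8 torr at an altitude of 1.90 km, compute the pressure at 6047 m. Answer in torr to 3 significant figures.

Scale height: H = RT/g = 287.1 × 268 / 9.792 = 7857.7 m.
Between two levels, P₂ = P₁ exp(−Δz/H) with Δz = z₂ − z₁.
Δz = 6047.0 − 1900.0 = 4147.0 m; Δz/H = 4147.0/7857.7 = 0.52776.
P₂ = 596.8 × exp(−0.52776) = 596.8 × 0.58992 = 352.06 torr.

P ≈ 352 torr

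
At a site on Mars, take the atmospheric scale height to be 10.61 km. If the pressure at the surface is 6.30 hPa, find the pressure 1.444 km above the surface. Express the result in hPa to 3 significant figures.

P ≈ 5.50 hPa

Barometric formula: P = P₀ exp(−z/H).
z/H = 1444.0/10610 = 0.13610; exp(−0.13610) = 0.87276.
P = 6.30 × 0.87276 = 5.4984 hPa.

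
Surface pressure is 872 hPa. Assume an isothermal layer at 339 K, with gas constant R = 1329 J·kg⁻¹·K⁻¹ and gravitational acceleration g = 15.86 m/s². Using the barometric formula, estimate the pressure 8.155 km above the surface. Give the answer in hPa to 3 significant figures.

Scale height: H = RT/g = 1329 × 339 / 15.86 = 28407 m.
Barometric formula: P = P₀ exp(−z/H).
z/H = 8155.0/28407 = 0.28708; exp(−0.28708) = 0.75045.
P = 872 × 0.75045 = 654.39 hPa.

P ≈ 654 hPa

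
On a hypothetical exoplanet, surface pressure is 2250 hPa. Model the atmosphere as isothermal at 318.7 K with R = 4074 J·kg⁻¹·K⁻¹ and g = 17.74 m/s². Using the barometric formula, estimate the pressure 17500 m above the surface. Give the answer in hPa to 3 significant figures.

Scale height: H = RT/g = 4074 × 318.7 / 17.74 = 73190 m.
Barometric formula: P = P₀ exp(−z/H).
z/H = 17500/73190 = 0.23910; exp(−0.23910) = 0.78734.
P = 2250 × 0.78734 = 1771.5 hPa.

P ≈ 1770 hPa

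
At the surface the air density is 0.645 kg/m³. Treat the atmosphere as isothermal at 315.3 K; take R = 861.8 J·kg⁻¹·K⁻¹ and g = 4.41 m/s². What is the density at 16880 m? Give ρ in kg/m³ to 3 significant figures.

ρ ≈ 0.490 kg/m³

Scale height: H = RT/g = 861.8 × 315.3 / 4.41 = 61616 m.
In an isothermal atmosphere, density decays like pressure: ρ = ρ₀ exp(−z/H).
z/H = 16880/61616 = 0.27395; exp(−0.27395) = 0.76037.
ρ = 0.645 × 0.76037 = 0.49044 kg/m³.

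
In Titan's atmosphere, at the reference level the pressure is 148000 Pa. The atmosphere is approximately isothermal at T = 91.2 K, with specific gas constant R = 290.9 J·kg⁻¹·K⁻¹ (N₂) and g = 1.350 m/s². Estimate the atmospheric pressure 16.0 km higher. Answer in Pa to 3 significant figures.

Scale height: H = RT/g = 290.9 × 91.2 / 1.350 = 19652 m.
Barometric formula: P = P₀ exp(−z/H).
z/H = 16000/19652 = 0.81417; exp(−0.81417) = 0.44301.
P = 148000 × 0.44301 = 65565 Pa.

P ≈ 65600 Pa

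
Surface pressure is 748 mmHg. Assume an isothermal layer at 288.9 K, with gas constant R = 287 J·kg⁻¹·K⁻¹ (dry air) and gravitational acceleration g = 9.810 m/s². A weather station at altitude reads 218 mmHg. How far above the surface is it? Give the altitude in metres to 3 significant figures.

Scale height: H = RT/g = 287 × 288.9 / 9.810 = 8452.0 m.
Invert the barometric formula: z = H ln(P₀/P).
P₀/P = 748/218 = 3.4312; ln(3.4312) = 1.2329.
z = 8452.0 × 1.2329 = 10420 m.

z ≈ 10400 m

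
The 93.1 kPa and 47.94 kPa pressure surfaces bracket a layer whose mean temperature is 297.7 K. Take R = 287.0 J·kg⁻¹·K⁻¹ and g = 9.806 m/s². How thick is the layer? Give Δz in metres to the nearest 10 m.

Hypsometric equation: Δz = (R T̄/g) ln(P₁/P₂).
R T̄/g = 287.0 × 297.7 / 9.806 = 8713.0 m.
ln(93.1/47.94) = ln(1.9420) = 0.66372.
Δz = 8713.0 × 0.66372 = 5783.0 m.

Δz ≈ 5780 m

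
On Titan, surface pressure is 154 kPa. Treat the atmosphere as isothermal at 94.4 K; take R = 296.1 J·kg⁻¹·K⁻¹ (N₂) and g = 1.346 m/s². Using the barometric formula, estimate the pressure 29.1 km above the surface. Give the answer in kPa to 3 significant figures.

Scale height: H = RT/g = 296.1 × 94.4 / 1.346 = 20767 m.
Barometric formula: P = P₀ exp(−z/H).
z/H = 29100/20767 = 1.4013; exp(−1.4013) = 0.24628.
P = 154 × 0.24628 = 37.927 kPa.

P ≈ 37.9 kPa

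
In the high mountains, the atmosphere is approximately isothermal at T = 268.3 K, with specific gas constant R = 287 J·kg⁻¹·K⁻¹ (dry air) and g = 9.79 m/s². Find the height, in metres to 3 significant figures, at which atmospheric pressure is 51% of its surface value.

Scale height: H = RT/g = 287 × 268.3 / 9.79 = 7865.4 m.
Set P/P₀ = exp(−z/H) = 0.51, so z = −H ln(0.51).
−ln(0.51) = 0.67334; z = 7865.4 × 0.67334 = 5296.1 m.

z ≈ 5300 m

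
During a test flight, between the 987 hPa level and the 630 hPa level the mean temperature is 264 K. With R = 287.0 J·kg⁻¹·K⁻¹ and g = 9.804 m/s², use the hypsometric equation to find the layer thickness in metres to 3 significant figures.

Δz ≈ 3470 m

Hypsometric equation: Δz = (R T̄/g) ln(P₁/P₂).
R T̄/g = 287.0 × 264 / 9.804 = 7728.3 m.
ln(987/630) = ln(1.5667) = 0.44897.
Δz = 7728.3 × 0.44897 = 3469.8 m.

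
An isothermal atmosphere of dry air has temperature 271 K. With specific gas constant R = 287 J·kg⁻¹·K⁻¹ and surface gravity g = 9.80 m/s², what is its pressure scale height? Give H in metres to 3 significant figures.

H ≈ 7940 m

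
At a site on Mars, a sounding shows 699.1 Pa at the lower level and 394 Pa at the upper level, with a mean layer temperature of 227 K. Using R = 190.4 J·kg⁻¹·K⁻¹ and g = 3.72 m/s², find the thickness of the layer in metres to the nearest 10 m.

Δz ≈ 6660 m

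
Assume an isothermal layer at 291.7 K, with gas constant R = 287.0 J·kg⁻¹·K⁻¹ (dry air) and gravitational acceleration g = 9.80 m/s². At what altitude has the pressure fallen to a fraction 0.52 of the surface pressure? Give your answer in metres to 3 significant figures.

z ≈ 5590 m

Scale height: H = RT/g = 287.0 × 291.7 / 9.80 = 8542.6 m.
Set P/P₀ = exp(−z/H) = 0.52, so z = −H ln(0.52).
−ln(0.52) = 0.65393; z = 8542.6 × 0.65393 = 5586.3 m.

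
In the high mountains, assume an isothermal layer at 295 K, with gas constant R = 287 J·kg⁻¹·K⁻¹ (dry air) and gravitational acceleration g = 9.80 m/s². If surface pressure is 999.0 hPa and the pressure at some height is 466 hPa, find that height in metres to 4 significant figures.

Scale height: H = RT/g = 287 × 295 / 9.80 = 8639.3 m.
Invert the barometric formula: z = H ln(P₀/P).
P₀/P = 999.0/466 = 2.1438; ln(2.1438) = 0.76258.
z = 8639.3 × 0.76258 = 6588.2 m.

z ≈ 6588 m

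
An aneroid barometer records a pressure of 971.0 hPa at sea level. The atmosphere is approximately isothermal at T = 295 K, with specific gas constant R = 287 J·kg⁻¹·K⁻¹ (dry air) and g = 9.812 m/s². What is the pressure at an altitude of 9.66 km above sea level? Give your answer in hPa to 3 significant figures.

Scale height: H = RT/g = 287 × 295 / 9.812 = 8628.7 m.
Barometric formula: P = P₀ exp(−z/H).
z/H = 9660.0/8628.7 = 1.1195; exp(−1.1195) = 0.32644.
P = 971.0 × 0.32644 = 316.97 hPa.

P ≈ 317 hPa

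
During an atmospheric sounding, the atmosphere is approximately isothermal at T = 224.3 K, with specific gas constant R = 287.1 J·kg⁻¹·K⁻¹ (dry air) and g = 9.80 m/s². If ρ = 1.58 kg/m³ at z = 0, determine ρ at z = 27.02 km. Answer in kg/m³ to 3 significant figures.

ρ ≈ 0.0259 kg/m³

Scale height: H = RT/g = 287.1 × 224.3 / 9.80 = 6571.1 m.
In an isothermal atmosphere, density decays like pressure: ρ = ρ₀ exp(−z/H).
z/H = 27020/6571.1 = 4.1119; exp(−4.1119) = 0.016377.
ρ = 1.58 × 0.016377 = 0.025876 kg/m³.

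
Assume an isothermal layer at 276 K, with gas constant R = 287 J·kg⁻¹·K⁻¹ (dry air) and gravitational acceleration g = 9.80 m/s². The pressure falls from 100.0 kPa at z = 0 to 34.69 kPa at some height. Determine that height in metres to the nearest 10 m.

Scale height: H = RT/g = 287 × 276 / 9.80 = 8082.9 m.
Invert the barometric formula: z = H ln(P₀/P).
P₀/P = 100.0/34.69 = 2.8827; ln(2.8827) = 1.0587.
z = 8082.9 × 1.0587 = 8557.4 m.

z ≈ 8560 m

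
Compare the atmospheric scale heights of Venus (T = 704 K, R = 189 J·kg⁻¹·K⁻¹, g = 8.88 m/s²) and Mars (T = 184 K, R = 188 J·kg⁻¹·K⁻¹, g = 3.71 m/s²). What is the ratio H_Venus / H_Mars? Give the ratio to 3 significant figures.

H_Venus/H_Mars ≈ 1.61

H = RT/g for each body.
H_Venus = 189 × 704 / 8.88 = 14984 m.
H_Mars = 188 × 184 / 3.71 = 9324.0 m.
H_Venus/H_Mars = 14984/9324.0 = 1.6070.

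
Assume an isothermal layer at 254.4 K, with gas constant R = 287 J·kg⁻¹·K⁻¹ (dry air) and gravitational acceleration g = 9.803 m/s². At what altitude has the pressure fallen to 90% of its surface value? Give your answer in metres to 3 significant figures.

z ≈ 785 m

Scale height: H = RT/g = 287 × 254.4 / 9.803 = 7448.0 m.
Set P/P₀ = exp(−z/H) = 0.9, so z = −H ln(0.9).
−ln(0.9) = 0.10536; z = 7448.0 × 0.10536 = 784.72 m.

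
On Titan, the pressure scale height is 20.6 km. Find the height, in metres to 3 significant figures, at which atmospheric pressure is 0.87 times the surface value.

Set P/P₀ = exp(−z/H) = 0.87, so z = −H ln(0.87).
−ln(0.87) = 0.13926; z = 20600 × 0.13926 = 2868.8 m.

z ≈ 2870 m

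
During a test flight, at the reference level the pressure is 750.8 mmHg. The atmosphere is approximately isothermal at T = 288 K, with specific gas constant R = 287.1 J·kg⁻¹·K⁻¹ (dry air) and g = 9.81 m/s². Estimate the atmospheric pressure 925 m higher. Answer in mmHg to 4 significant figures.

P ≈ 672.8 mmHg

Scale height: H = RT/g = 287.1 × 288 / 9.81 = 8428.6 m.
Barometric formula: P = P₀ exp(−z/H).
z/H = 925.00/8428.6 = 0.10975; exp(−0.10975) = 0.89606.
P = 750.8 × 0.89606 = 672.76 mmHg.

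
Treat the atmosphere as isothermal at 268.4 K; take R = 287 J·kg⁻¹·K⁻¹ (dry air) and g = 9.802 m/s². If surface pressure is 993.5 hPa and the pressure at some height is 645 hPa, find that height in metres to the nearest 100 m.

Scale height: H = RT/g = 287 × 268.4 / 9.802 = 7858.7 m.
Invert the barometric formula: z = H ln(P₀/P).
P₀/P = 993.5/645 = 1.5403; ln(1.5403) = 0.43198.
z = 7858.7 × 0.43198 = 3394.8 m.

z ≈ 3400 m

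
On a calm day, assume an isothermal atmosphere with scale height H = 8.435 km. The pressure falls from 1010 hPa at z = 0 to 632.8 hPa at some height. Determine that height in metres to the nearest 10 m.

Invert the barometric formula: z = H ln(P₀/P).
P₀/P = 1010/632.8 = 1.5961; ln(1.5961) = 0.46756.
z = 8435.0 × 0.46756 = 3943.9 m.

z ≈ 3940 m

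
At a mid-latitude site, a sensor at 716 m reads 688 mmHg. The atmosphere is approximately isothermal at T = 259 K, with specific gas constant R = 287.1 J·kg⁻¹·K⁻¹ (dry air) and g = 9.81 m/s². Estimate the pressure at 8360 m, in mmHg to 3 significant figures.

Scale height: H = RT/g = 287.1 × 259 / 9.81 = 7579.9 m.
Between two levels, P₂ = P₁ exp(−Δz/H) with Δz = z₂ − z₁.
Δz = 8360.0 − 716.00 = 7644.0 m; Δz/H = 7644.0/7579.9 = 1.0085.
P₂ = 688 × exp(−1.0085) = 688 × 0.36477 = 250.96 mmHg.

P ≈ 251 mmHg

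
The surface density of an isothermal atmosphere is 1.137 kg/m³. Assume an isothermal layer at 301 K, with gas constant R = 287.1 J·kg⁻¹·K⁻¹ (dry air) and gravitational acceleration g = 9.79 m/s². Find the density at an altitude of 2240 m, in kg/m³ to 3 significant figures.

Scale height: H = RT/g = 287.1 × 301 / 9.79 = 8827.1 m.
In an isothermal atmosphere, density decays like pressure: ρ = ρ₀ exp(−z/H).
z/H = 2240.0/8827.1 = 0.25376; exp(−0.25376) = 0.77588.
ρ = 1.137 × 0.77588 = 0.88218 kg/m³.

ρ ≈ 0.882 kg/m³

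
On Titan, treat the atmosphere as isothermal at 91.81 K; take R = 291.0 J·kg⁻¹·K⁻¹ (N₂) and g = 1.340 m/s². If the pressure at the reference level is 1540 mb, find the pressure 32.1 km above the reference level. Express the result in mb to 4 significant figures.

P ≈ 307.8 mb

Scale height: H = RT/g = 291.0 × 91.81 / 1.340 = 19938 m.
Barometric formula: P = P₀ exp(−z/H).
z/H = 32100/19938 = 1.6100; exp(−1.6100) = 0.19989.
P = 1540 × 0.19989 = 307.83 mb.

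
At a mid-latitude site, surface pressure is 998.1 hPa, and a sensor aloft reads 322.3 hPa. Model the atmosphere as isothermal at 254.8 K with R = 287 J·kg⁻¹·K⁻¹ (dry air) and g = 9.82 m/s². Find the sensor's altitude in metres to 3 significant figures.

Scale height: H = RT/g = 287 × 254.8 / 9.82 = 7446.8 m.
Invert the barometric formula: z = H ln(P₀/P).
P₀/P = 998.1/322.3 = 3.0968; ln(3.0968) = 1.1304.
z = 7446.8 × 1.1304 = 8417.9 m.

z ≈ 8420 m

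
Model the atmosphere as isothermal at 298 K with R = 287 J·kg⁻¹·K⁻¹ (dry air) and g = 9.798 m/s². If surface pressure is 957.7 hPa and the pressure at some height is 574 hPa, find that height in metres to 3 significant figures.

Scale height: H = RT/g = 287 × 298 / 9.798 = 8728.9 m.
Invert the barometric formula: z = H ln(P₀/P).
P₀/P = 957.7/574 = 1.6685; ln(1.6685) = 0.51193.
z = 8728.9 × 0.51193 = 4468.6 m.

z ≈ 4470 m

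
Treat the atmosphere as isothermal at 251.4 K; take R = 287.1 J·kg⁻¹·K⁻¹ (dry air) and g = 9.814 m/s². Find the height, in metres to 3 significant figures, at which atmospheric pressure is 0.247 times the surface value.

Scale height: H = RT/g = 287.1 × 251.4 / 9.814 = 7354.5 m.
Set P/P₀ = exp(−z/H) = 0.247, so z = −H ln(0.247).
−ln(0.247) = 1.3984; z = 7354.5 × 1.3984 = 10285 m.

z ≈ 10300 m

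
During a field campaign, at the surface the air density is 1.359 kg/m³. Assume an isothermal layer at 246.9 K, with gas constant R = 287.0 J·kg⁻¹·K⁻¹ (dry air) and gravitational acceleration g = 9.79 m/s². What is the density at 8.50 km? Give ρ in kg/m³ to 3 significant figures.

ρ ≈ 0.420 kg/m³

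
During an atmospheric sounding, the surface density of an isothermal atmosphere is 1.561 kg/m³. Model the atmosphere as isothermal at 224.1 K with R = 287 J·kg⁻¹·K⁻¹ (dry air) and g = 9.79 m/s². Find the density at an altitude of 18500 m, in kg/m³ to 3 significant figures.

ρ ≈ 0.0934 kg/m³

Scale height: H = RT/g = 287 × 224.1 / 9.79 = 6569.6 m.
In an isothermal atmosphere, density decays like pressure: ρ = ρ₀ exp(−z/H).
z/H = 18500/6569.6 = 2.8160; exp(−2.8160) = 0.059845.
ρ = 1.561 × 0.059845 = 0.093418 kg/m³.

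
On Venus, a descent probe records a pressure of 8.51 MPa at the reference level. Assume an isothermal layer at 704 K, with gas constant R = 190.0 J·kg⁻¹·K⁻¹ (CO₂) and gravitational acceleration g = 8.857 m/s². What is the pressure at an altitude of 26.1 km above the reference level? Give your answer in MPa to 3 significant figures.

Scale height: H = RT/g = 190.0 × 704 / 8.857 = 15102 m.
Barometric formula: P = P₀ exp(−z/H).
z/H = 26100/15102 = 1.7282; exp(−1.7282) = 0.17760.
P = 8.51 × 0.17760 = 1.5114 MPa.

P ≈ 1.51 MPa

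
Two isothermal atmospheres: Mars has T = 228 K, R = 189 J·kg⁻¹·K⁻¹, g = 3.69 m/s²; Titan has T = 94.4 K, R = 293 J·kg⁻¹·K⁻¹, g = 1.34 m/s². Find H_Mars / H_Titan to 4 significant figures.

H_Mars/H_Titan ≈ 0.5658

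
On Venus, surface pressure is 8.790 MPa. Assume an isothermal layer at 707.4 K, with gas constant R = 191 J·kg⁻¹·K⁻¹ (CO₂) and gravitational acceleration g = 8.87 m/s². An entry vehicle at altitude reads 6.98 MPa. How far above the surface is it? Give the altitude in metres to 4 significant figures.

z ≈ 3512 m

Scale height: H = RT/g = 191 × 707.4 / 8.87 = 15233 m.
Invert the barometric formula: z = H ln(P₀/P).
P₀/P = 8.790/6.98 = 1.2593; ln(1.2593) = 0.23056.
z = 15233 × 0.23056 = 3512.1 m.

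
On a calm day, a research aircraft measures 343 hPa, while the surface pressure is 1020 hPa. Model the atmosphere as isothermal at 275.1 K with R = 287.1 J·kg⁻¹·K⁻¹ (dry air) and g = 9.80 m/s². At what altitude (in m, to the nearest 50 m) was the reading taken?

Scale height: H = RT/g = 287.1 × 275.1 / 9.80 = 8059.3 m.
Invert the barometric formula: z = H ln(P₀/P).
P₀/P = 1020/343 = 2.9738; ln(2.9738) = 1.0898.
z = 8059.3 × 1.0898 = 8783.0 m.

z ≈ 8800 m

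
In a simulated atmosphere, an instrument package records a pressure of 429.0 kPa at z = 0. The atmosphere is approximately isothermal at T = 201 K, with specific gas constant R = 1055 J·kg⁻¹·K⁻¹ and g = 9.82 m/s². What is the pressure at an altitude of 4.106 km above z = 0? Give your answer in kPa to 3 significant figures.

Scale height: H = RT/g = 1055 × 201 / 9.82 = 21594 m.
Barometric formula: P = P₀ exp(−z/H).
z/H = 4106.0/21594 = 0.19015; exp(−0.19015) = 0.82684.
P = 429.0 × 0.82684 = 354.71 kPa.

P ≈ 355 kPa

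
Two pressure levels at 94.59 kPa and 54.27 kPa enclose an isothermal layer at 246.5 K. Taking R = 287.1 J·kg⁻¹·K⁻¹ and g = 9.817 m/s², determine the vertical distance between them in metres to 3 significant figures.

Hypsometric equation: Δz = (R T̄/g) ln(P₁/P₂).
R T̄/g = 287.1 × 246.5 / 9.817 = 7208.9 m.
ln(94.59/54.27) = ln(1.7430) = 0.55561.
Δz = 7208.9 × 0.55561 = 4005.3 m.

Δz ≈ 4010 m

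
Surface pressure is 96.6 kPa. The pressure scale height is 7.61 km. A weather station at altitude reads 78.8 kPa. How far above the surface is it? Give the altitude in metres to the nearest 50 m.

Invert the barometric formula: z = H ln(P₀/P).
P₀/P = 96.6/78.8 = 1.2259; ln(1.2259) = 0.20368.
z = 7610.0 × 0.20368 = 1550.0 m.

z ≈ 1550 m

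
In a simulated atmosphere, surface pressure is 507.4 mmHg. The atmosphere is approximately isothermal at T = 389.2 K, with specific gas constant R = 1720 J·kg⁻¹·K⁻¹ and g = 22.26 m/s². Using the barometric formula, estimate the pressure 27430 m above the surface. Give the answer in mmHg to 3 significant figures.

Scale height: H = RT/g = 1720 × 389.2 / 22.26 = 30073 m.
Barometric formula: P = P₀ exp(−z/H).
z/H = 27430/30073 = 0.91211; exp(−0.91211) = 0.40168.
P = 507.4 × 0.40168 = 203.81 mmHg.

P ≈ 204 mmHg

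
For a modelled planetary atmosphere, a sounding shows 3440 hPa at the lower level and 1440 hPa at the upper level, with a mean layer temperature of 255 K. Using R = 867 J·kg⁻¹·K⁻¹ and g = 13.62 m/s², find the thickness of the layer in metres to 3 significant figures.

Hypsometric equation: Δz = (R T̄/g) ln(P₁/P₂).
R T̄/g = 867 × 255 / 13.62 = 16232 m.
ln(3440/1440) = ln(2.3889) = 0.87083.
Δz = 16232 × 0.87083 = 14135 m.

Δz ≈ 14100 m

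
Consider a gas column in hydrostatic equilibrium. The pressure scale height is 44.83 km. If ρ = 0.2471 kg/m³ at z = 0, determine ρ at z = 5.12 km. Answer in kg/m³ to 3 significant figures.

ρ ≈ 0.220 kg/m³

In an isothermal atmosphere, density decays like pressure: ρ = ρ₀ exp(−z/H).
z/H = 5120.0/44830 = 0.11421; exp(−0.11421) = 0.89207.
ρ = 0.2471 × 0.89207 = 0.22043 kg/m³.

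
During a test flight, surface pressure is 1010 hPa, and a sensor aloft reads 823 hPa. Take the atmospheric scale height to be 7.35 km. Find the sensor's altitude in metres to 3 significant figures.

z ≈ 1500 m

Invert the barometric formula: z = H ln(P₀/P).
P₀/P = 1010/823 = 1.2272; ln(1.2272) = 0.20474.
z = 7350.0 × 0.20474 = 1504.8 m.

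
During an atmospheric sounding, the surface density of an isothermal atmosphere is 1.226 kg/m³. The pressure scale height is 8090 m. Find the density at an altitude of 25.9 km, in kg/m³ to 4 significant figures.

ρ ≈ 0.04990 kg/m³

In an isothermal atmosphere, density decays like pressure: ρ = ρ₀ exp(−z/H).
z/H = 25900/8090.0 = 3.2015; exp(−3.2015) = 0.040701.
ρ = 1.226 × 0.040701 = 0.049899 kg/m³.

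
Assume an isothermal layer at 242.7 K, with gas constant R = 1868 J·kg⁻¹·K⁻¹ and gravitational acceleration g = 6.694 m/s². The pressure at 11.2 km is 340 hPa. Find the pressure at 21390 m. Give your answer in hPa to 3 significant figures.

P ≈ 293 hPa

Scale height: H = RT/g = 1868 × 242.7 / 6.694 = 67727 m.
Between two levels, P₂ = P₁ exp(−Δz/H) with Δz = z₂ − z₁.
Δz = 21390 − 11200 = 10190 m; Δz/H = 10190/67727 = 0.15046.
P₂ = 340 × exp(−0.15046) = 340 × 0.86031 = 292.51 hPa.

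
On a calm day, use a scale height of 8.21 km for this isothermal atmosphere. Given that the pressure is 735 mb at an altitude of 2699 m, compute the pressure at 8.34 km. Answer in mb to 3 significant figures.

Between two levels, P₂ = P₁ exp(−Δz/H) with Δz = z₂ − z₁.
Δz = 8340.0 − 2699.0 = 5641.0 m; Δz/H = 5641.0/8210.0 = 0.68709.
P₂ = 735 × exp(−0.68709) = 735 × 0.50304 = 369.73 mb.

P ≈ 370 mb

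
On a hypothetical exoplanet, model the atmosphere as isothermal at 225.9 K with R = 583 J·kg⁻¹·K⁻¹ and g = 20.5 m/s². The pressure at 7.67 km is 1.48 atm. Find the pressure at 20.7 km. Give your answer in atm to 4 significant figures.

P ≈ 0.1947 atm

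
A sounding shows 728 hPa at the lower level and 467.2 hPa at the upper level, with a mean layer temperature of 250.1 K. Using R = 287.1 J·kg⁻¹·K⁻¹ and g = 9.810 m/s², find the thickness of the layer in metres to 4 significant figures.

Hypsometric equation: Δz = (R T̄/g) ln(P₁/P₂).
R T̄/g = 287.1 × 250.1 / 9.810 = 7319.4 m.
ln(728/467.2) = ln(1.5582) = 0.44353.
Δz = 7319.4 × 0.44353 = 3246.4 m.

Δz ≈ 3246 m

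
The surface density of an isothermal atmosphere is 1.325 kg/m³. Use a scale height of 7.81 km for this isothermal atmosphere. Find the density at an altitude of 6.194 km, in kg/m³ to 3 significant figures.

In an isothermal atmosphere, density decays like pressure: ρ = ρ₀ exp(−z/H).
z/H = 6194.0/7810.0 = 0.79309; exp(−0.79309) = 0.45244.
ρ = 1.325 × 0.45244 = 0.59948 kg/m³.

ρ ≈ 0.599 kg/m³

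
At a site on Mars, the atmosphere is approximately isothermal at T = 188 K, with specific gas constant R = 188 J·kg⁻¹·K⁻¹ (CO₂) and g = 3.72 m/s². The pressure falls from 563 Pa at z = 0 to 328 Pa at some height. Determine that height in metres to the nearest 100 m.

z ≈ 5100 m

Scale height: H = RT/g = 188 × 188 / 3.72 = 9501.1 m.
Invert the barometric formula: z = H ln(P₀/P).
P₀/P = 563/328 = 1.7165; ln(1.7165) = 0.54029.
z = 9501.1 × 0.54029 = 5133.3 m.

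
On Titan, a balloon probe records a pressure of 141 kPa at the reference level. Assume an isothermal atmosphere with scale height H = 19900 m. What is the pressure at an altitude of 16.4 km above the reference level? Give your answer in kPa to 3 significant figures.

P ≈ 61.8 kPa

Barometric formula: P = P₀ exp(−z/H).
z/H = 16400/19900 = 0.82412; exp(−0.82412) = 0.43862.
P = 141 × 0.43862 = 61.845 kPa.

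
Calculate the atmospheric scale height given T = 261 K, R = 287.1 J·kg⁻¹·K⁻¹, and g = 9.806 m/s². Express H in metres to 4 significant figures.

The scale height of an isothermal atmosphere is H = RT/g.
H = 287.1 × 261 / 9.806 = 74933/9.806 = 7641.5 m.

H ≈ 7642 m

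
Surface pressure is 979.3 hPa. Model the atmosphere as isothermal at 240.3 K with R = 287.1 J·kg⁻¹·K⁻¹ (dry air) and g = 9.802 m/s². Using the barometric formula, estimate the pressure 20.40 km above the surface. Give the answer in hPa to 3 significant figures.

Scale height: H = RT/g = 287.1 × 240.3 / 9.802 = 7038.4 m.
Barometric formula: P = P₀ exp(−z/H).
z/H = 20400/7038.4 = 2.8984; exp(−2.8984) = 0.055111.
P = 979.3 × 0.055111 = 53.970 hPa.

P ≈ 54.0 hPa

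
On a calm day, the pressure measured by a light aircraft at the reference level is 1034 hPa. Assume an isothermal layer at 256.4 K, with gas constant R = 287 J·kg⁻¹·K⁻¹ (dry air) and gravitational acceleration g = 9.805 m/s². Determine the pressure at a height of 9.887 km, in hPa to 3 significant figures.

Scale height: H = RT/g = 287 × 256.4 / 9.805 = 7505.0 m.
Barometric formula: P = P₀ exp(−z/H).
z/H = 9887.0/7505.0 = 1.3174; exp(−1.3174) = 0.26783.
P = 1034 × 0.26783 = 276.94 hPa.

P ≈ 277 hPa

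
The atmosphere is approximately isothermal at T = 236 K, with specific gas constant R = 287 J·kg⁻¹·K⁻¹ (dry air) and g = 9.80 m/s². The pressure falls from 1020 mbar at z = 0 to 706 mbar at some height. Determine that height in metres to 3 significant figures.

Scale height: H = RT/g = 287 × 236 / 9.80 = 6911.4 m.
Invert the barometric formula: z = H ln(P₀/P).
P₀/P = 1020/706 = 1.4448; ln(1.4448) = 0.36797.
z = 6911.4 × 0.36797 = 2543.2 m.

z ≈ 2540 m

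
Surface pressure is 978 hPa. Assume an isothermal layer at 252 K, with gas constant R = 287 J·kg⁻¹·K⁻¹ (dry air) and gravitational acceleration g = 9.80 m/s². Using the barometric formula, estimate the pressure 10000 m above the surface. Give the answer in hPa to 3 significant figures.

Scale height: H = RT/g = 287 × 252 / 9.80 = 7380.0 m.
Barometric formula: P = P₀ exp(−z/H).
z/H = 10000/7380.0 = 1.3550; exp(−1.3550) = 0.25795.
P = 978 × 0.25795 = 252.28 hPa.

P ≈ 252 hPa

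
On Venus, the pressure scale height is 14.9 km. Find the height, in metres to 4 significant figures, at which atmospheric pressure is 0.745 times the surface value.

Set P/P₀ = exp(−z/H) = 0.745, so z = −H ln(0.745).
−ln(0.745) = 0.29437; z = 14900 × 0.29437 = 4386.1 m.

z ≈ 4386 m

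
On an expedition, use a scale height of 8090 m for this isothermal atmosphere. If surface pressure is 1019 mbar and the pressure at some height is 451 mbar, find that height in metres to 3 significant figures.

Invert the barometric formula: z = H ln(P₀/P).
P₀/P = 1019/451 = 2.2594; ln(2.2594) = 0.81510.
z = 8090.0 × 0.81510 = 6594.2 m.

z ≈ 6590 m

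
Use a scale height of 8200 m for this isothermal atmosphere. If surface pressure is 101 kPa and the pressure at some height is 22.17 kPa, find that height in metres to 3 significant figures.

z ≈ 12400 m

Invert the barometric formula: z = H ln(P₀/P).
P₀/P = 101/22.17 = 4.5557; ln(4.5557) = 1.5164.
z = 8200.0 × 1.5164 = 12434 m.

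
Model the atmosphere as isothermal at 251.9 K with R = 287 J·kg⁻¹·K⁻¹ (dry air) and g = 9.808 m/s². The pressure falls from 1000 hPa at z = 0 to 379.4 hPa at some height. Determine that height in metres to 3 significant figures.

z ≈ 7140 m

Scale height: H = RT/g = 287 × 251.9 / 9.808 = 7371.1 m.
Invert the barometric formula: z = H ln(P₀/P).
P₀/P = 1000/379.4 = 2.6357; ln(2.6357) = 0.96915.
z = 7371.1 × 0.96915 = 7143.7 m.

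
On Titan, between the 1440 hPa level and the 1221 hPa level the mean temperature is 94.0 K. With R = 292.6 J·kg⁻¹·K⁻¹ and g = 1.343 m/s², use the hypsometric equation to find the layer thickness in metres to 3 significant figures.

Hypsometric equation: Δz = (R T̄/g) ln(P₁/P₂).
R T̄/g = 292.6 × 94.0 / 1.343 = 20480 m.
ln(1440/1221) = ln(1.1794) = 0.16501.
Δz = 20480 × 0.16501 = 3379.4 m.

Δz ≈ 3380 m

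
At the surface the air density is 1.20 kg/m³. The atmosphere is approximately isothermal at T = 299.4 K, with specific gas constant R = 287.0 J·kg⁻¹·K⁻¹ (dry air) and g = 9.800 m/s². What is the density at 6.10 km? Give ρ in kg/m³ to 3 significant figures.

ρ ≈ 0.598 kg/m³

Scale height: H = RT/g = 287.0 × 299.4 / 9.800 = 8768.1 m.
In an isothermal atmosphere, density decays like pressure: ρ = ρ₀ exp(−z/H).
z/H = 6100.0/8768.1 = 0.69570; exp(−0.69570) = 0.49873.
ρ = 1.20 × 0.49873 = 0.59848 kg/m³.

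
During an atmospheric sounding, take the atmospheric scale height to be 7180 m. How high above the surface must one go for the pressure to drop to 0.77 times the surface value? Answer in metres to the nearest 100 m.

Set P/P₀ = exp(−z/H) = 0.77, so z = −H ln(0.77).
−ln(0.77) = 0.26136; z = 7180.0 × 0.26136 = 1876.6 m.

z ≈ 1900 m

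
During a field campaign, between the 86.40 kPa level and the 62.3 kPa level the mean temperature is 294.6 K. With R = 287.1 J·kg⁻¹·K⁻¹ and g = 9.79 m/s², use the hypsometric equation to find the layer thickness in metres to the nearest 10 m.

Δz ≈ 2830 m

Hypsometric equation: Δz = (R T̄/g) ln(P₁/P₂).
R T̄/g = 287.1 × 294.6 / 9.79 = 8639.4 m.
ln(86.40/62.3) = ln(1.3868) = 0.32700.
Δz = 8639.4 × 0.32700 = 2825.1 m.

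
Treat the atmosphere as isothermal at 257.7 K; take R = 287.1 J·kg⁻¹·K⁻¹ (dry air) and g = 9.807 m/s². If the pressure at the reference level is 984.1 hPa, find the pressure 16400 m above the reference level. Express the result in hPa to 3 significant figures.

P ≈ 112 hPa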